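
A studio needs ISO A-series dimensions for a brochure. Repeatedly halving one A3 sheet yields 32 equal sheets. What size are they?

A8

32 = 2^5, so 5 halving steps.
A3 → A4 → … → A8 after 5 steps.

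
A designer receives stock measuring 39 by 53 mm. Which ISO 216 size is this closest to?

A9 (37 × 52 mm)

Aspect ratio 53/39 ≈ 1.359 (ISO target is √2 ≈ 1.414).
In the A-series (A0 area = 1 m²): A9 = 37 × 52 mm.
Off by 3 mm total — nearest standard size.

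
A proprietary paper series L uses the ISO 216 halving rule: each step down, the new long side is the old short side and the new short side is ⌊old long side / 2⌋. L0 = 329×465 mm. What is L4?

L1: ⌊465/2⌋ × 329 = 232 × 329 mm
L2: ⌊329/2⌋ × 232 = 164 × 232 mm
L3: ⌊232/2⌋ × 164 = 116 × 164 mm
L4: ⌊164/2⌋ × 116 = 82 × 116 mm

82 × 116 mm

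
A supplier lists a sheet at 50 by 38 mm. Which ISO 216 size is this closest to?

Aspect ratio 50/38 ≈ 1.316 (ISO target is √2 ≈ 1.414).
In the A-series (A0 area = 1 m²): A9 = 37 × 52 mm.
Off by 3 mm total — nearest standard size.

A9 (37 × 52 mm)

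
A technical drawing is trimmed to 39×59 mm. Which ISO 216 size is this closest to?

Aspect ratio 59/39 ≈ 1.513 (ISO target is √2 ≈ 1.414).
In the C-series (envelope sizes, between A and B): C9 = 40 × 57 mm.
Off by 3 mm total — nearest standard size.

C9 (40 × 57 mm)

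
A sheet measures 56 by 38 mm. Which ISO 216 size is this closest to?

Aspect ratio 56/38 ≈ 1.474 (ISO target is √2 ≈ 1.414).
In the C-series (envelope sizes, between A and B): C9 = 40 × 57 mm.
Off by 3 mm total — nearest standard size.

C9 (40 × 57 mm)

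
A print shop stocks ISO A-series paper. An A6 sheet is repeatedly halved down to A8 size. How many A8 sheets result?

Each ISO step halves the sheet: 1 × A6 → 2 × A7 → 4 × A8
From A6 to A8 is 2 halving steps: 2^2 = 4.

4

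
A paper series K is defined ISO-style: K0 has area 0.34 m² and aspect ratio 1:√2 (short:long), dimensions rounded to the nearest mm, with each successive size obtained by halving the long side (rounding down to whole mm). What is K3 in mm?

Let K0's short side be w mm. w · w√2 = 0.34 m² = 340,000 mm², so w ≈ 490.3 mm and w√2 ≈ 693.4 mm → K0 = 490 × 693 mm.
K1: ⌊693/2⌋ × 490 = 346 × 490 mm
K2: ⌊490/2⌋ × 346 = 245 × 346 mm
K3: ⌊346/2⌋ × 245 = 173 × 245 mm

173 × 245 mm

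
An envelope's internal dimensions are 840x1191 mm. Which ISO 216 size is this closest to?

A0 (841 × 1189 mm)

Aspect ratio 1191/840 ≈ 1.418 — close to the ISO √2 ≈ 1.414.
In the A-series (A0 area = 1 m²): A0 = 841 × 1189 mm.
Off by 3 mm total — nearest standard size.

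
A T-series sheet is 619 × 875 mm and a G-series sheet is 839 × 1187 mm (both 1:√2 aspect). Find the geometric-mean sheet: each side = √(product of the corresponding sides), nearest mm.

Short side: √(619 · 839) = √519341 ≈ 720.7 → 721 mm
Long side: √(875 · 1187) = √1038625 ≈ 1019.1 → 1019 mm

721 × 1019 mm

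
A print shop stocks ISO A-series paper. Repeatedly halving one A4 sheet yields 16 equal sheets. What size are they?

A8

16 = 2^4, so 4 halving steps.
A4 → A5 → … → A8 after 4 steps.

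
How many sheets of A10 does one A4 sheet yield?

64

A4 = 210 × 297 mm; A10 = 26 × 37 mm.
Each halving step doubles the count; 6 steps from A4 to A10.
2^6 = 64.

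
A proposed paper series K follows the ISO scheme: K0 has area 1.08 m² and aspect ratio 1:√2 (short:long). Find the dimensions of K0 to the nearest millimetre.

874 × 1236 mm

Let the short side be w mm. Then w · w√2 = 1.08 m² = 1,080,000 mm².
w² = 1,080,000/√2, so w ≈ 873.9 mm; long side = w√2 ≈ 1235.9 mm.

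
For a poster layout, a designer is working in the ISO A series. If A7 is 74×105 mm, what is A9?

37 × 52 mm

A8: ⌊105/2⌋ × 74 = 52 × 74 mm
A9: ⌊74/2⌋ × 52 = 37 × 52 mm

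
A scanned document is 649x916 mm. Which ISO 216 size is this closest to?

C1 (648 × 917 mm)

Aspect ratio 916/649 ≈ 1.411 — close to the ISO √2 ≈ 1.414.
In the C-series (envelope sizes, between A and B): C1 = 648 × 917 mm.
Off by 2 mm total — nearest standard size.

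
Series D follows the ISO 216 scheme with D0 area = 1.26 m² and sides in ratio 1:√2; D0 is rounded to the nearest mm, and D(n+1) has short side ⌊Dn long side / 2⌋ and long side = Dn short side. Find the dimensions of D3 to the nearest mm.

333 × 472 mm

Let D0's short side be w mm. w · w√2 = 1.26 m² = 1,260,000 mm², so w ≈ 943.9 mm and w√2 ≈ 1334.9 mm → D0 = 944 × 1335 mm.
D1: ⌊1335/2⌋ × 944 = 667 × 944 mm
D2: ⌊944/2⌋ × 667 = 472 × 667 mm
D3: ⌊667/2⌋ × 472 = 333 × 472 mm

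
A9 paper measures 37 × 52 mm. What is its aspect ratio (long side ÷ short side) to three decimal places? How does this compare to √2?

1.405

52 / 37 = 1.405
ISO 216 targets √2 ≈ 1.414; the -0.009 deviation is from mm rounding.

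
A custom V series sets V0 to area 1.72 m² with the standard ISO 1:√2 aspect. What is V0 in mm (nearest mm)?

Let the short side be w mm. Then w · w√2 = 1.72 m² = 1,720,000 mm².
w² = 1,720,000/√2, so w ≈ 1102.8 mm; long side = w√2 ≈ 1559.6 mm.

1103 × 1560 mm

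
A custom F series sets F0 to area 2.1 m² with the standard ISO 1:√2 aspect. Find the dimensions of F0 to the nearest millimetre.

Let the short side be w mm. Then w · w√2 = 2.1 m² = 2,100,000 mm².
w² = 2,100,000/√2, so w ≈ 1218.6 mm; long side = w√2 ≈ 1723.3 mm.

1219 × 1723 mm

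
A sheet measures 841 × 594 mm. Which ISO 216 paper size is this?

Aspect ratio 841/594 ≈ 1.416 — close to the ISO √2 ≈ 1.414.
In the A-series (A0 area = 1 m²): A1 = 594 × 841 mm.

A1 (594 × 841 mm)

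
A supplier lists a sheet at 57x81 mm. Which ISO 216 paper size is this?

C8 (57 × 81 mm)

Aspect ratio 81/57 ≈ 1.421 — close to the ISO √2 ≈ 1.414.
In the C-series (envelope sizes, between A and B): C8 = 57 × 81 mm.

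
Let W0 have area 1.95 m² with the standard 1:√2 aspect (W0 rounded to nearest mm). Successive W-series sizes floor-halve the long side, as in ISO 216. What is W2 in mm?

587 × 830 mm

Let W0's short side be w mm. w · w√2 = 1.95 m² = 1,950,000 mm², so w ≈ 1174.2 mm and w√2 ≈ 1660.6 mm → W0 = 1174 × 1661 mm.
W1: ⌊1661/2⌋ × 1174 = 830 × 1174 mm
W2: ⌊1174/2⌋ × 830 = 587 × 830 mm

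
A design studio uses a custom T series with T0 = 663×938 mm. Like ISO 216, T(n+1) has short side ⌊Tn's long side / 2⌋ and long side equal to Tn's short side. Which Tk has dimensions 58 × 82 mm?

T7

T0: 663 × 938 mm
T1: 469 × 663 mm
T2: 331 × 469 mm
T3: 234 × 331 mm
T4: 165 × 234 mm
T5: 117 × 165 mm
T6: 82 × 117 mm
T7: 58 × 82 mm
T8: 41 × 58 mm
→ matches T7.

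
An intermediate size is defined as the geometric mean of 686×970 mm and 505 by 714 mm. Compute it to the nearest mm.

Short side: √(686 · 505) = √346430 ≈ 588.6 → 589 mm
Long side: √(970 · 714) = √692580 ≈ 832.2 → 832 mm

589 × 832 mm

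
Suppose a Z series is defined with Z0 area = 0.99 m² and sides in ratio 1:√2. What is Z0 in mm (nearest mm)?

837 × 1183 mm

Let the short side be w mm. Then w · w√2 = 0.99 m² = 990,000 mm².
w² = 990,000/√2, so w ≈ 836.7 mm; long side = w√2 ≈ 1183.2 mm.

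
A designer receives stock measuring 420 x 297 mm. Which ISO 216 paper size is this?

A3 (297 × 420 mm)

Aspect ratio 420/297 ≈ 1.414 — close to the ISO √2 ≈ 1.414.
In the A-series (A0 area = 1 m²): A3 = 297 × 420 mm.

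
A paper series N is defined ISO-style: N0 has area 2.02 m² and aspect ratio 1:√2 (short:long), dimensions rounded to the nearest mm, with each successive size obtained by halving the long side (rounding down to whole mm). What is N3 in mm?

Let N0's short side be w mm. w · w√2 = 2.02 m² = 2,020,000 mm², so w ≈ 1195.1 mm and w√2 ≈ 1690.2 mm → N0 = 1195 × 1690 mm.
N1: ⌊1690/2⌋ × 1195 = 845 × 1195 mm
N2: ⌊1195/2⌋ × 845 = 597 × 845 mm
N3: ⌊845/2⌋ × 597 = 422 × 597 mm

422 × 597 mm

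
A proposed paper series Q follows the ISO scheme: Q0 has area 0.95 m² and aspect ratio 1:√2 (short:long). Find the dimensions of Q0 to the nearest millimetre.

Let the short side be w mm. Then w · w√2 = 0.95 m² = 950,000 mm².
w² = 950,000/√2, so w ≈ 819.6 mm; long side = w√2 ≈ 1159.1 mm.

820 × 1159 mm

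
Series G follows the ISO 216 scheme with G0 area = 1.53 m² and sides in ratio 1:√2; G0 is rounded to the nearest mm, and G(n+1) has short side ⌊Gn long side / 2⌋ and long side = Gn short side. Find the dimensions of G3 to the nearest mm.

Let G0's short side be w mm. w · w√2 = 1.53 m² = 1,530,000 mm², so w ≈ 1040.1 mm and w√2 ≈ 1471.0 mm → G0 = 1040 × 1471 mm.
G1: ⌊1471/2⌋ × 1040 = 735 × 1040 mm
G2: ⌊1040/2⌋ × 735 = 520 × 735 mm
G3: ⌊735/2⌋ × 520 = 367 × 520 mm

367 × 520 mm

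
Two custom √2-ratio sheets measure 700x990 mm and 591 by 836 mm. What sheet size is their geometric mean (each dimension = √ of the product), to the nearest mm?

Short side: √(700 · 591) = √413700 ≈ 643.2 → 643 mm
Long side: √(990 · 836) = √827640 ≈ 909.7 → 910 mm

643 × 910 mm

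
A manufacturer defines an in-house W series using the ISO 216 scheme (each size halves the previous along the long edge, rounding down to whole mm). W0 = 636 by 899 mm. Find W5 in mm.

W1: ⌊899/2⌋ × 636 = 449 × 636 mm
W2: ⌊636/2⌋ × 449 = 318 × 449 mm
W3: ⌊449/2⌋ × 318 = 224 × 318 mm
W4: ⌊318/2⌋ × 224 = 159 × 224 mm
W5: ⌊224/2⌋ × 159 = 112 × 159 mm

112 × 159 mm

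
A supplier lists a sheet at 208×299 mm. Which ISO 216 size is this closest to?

Aspect ratio 299/208 ≈ 1.438 (ISO target is √2 ≈ 1.414).
In the A-series (A0 area = 1 m²): A4 = 210 × 297 mm.
Off by 4 mm total — nearest standard size.

A4 (210 × 297 mm)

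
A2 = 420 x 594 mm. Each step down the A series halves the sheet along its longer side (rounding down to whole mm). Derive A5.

A3: ⌊594/2⌋ × 420 = 297 × 420 mm
A4: ⌊420/2⌋ × 297 = 210 × 297 mm
A5: ⌊297/2⌋ × 210 = 148 × 210 mm

148 × 210 mm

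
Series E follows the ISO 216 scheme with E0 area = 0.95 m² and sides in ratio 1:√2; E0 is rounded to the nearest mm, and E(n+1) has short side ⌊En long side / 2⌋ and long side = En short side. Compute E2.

410 × 579 mm

Let E0's short side be w mm. w · w√2 = 0.95 m² = 950,000 mm², so w ≈ 819.6 mm and w√2 ≈ 1159.1 mm → E0 = 820 × 1159 mm.
E1: ⌊1159/2⌋ × 820 = 579 × 820 mm
E2: ⌊820/2⌋ × 579 = 410 × 579 mm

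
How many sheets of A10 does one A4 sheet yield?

Each ISO step halves the sheet: 1 × A4 → 2 × A5 → 4 × A6 → 8 × A7 → …
From A4 to A10 is 6 halving steps: 2^6 = 64.

64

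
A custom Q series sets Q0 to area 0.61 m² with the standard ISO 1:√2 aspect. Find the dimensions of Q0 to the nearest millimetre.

657 × 929 mm

Let the short side be w mm. Then w · w√2 = 0.61 m² = 610,000 mm².
w² = 610,000/√2, so w ≈ 656.8 mm; long side = w√2 ≈ 928.8 mm.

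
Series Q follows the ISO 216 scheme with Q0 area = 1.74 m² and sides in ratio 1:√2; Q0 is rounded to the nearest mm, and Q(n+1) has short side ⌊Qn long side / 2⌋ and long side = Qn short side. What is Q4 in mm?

Let Q0's short side be w mm. w · w√2 = 1.74 m² = 1,740,000 mm², so w ≈ 1109.2 mm and w√2 ≈ 1568.7 mm → Q0 = 1109 × 1569 mm.
Q1: ⌊1569/2⌋ × 1109 = 784 × 1109 mm
Q2: ⌊1109/2⌋ × 784 = 554 × 784 mm
Q3: ⌊784/2⌋ × 554 = 392 × 554 mm
Q4: ⌊554/2⌋ × 392 = 277 × 392 mm

277 × 392 mm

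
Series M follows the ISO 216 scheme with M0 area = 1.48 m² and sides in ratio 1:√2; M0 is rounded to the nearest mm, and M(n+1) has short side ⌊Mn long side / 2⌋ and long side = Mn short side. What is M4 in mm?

255 × 361 mm

Let M0's short side be w mm. w · w√2 = 1.48 m² = 1,480,000 mm², so w ≈ 1023.0 mm and w√2 ≈ 1446.7 mm → M0 = 1023 × 1447 mm.
M1: ⌊1447/2⌋ × 1023 = 723 × 1023 mm
M2: ⌊1023/2⌋ × 723 = 511 × 723 mm
M3: ⌊723/2⌋ × 511 = 361 × 511 mm
M4: ⌊511/2⌋ × 361 = 255 × 361 mm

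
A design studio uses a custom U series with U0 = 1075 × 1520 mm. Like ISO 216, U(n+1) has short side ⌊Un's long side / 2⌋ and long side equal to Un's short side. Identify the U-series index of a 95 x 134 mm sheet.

U0: 1075 × 1520 mm
U1: 760 × 1075 mm
U2: 537 × 760 mm
U3: 380 × 537 mm
U4: 268 × 380 mm
U5: 190 × 268 mm
U6: 134 × 190 mm
U7: 95 × 134 mm
U8: 67 × 95 mm
→ matches U7.

U7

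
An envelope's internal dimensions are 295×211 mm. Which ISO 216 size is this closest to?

Aspect ratio 295/211 ≈ 1.398 (ISO target is √2 ≈ 1.414).
In the A-series (A0 area = 1 m²): A4 = 210 × 297 mm.
Off by 3 mm total — nearest standard size.

A4 (210 × 297 mm)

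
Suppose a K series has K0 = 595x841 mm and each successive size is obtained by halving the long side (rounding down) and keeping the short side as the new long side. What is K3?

210 × 297 mm

K1: ⌊841/2⌋ × 595 = 420 × 595 mm
K2: ⌊595/2⌋ × 420 = 297 × 420 mm
K3: ⌊420/2⌋ × 297 = 210 × 297 mm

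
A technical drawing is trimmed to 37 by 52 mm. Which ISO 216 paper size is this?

Aspect ratio 52/37 ≈ 1.405 — close to the ISO √2 ≈ 1.414.
In the A-series (A0 area = 1 m²): A9 = 37 × 52 mm.

A9 (37 × 52 mm)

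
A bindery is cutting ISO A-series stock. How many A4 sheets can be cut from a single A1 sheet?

Each ISO step halves the sheet: 1 × A1 → 2 × A2 → 4 × A3 → 8 × A4
From A1 to A4 is 3 halving steps: 2^3 = 8.

8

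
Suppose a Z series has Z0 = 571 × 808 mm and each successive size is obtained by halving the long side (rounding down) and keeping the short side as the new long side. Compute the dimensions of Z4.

Z1: ⌊808/2⌋ × 571 = 404 × 571 mm
Z2: ⌊571/2⌋ × 404 = 285 × 404 mm
Z3: ⌊404/2⌋ × 285 = 202 × 285 mm
Z4: ⌊285/2⌋ × 202 = 142 × 202 mm

142 × 202 mm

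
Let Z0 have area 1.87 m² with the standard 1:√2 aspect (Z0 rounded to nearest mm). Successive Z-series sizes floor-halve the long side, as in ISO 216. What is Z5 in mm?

Let Z0's short side be w mm. w · w√2 = 1.87 m² = 1,870,000 mm², so w ≈ 1149.9 mm and w√2 ≈ 1626.2 mm → Z0 = 1150 × 1626 mm.
Z1: ⌊1626/2⌋ × 1150 = 813 × 1150 mm
Z2: ⌊1150/2⌋ × 813 = 575 × 813 mm
Z3: ⌊813/2⌋ × 575 = 406 × 575 mm
Z4: ⌊575/2⌋ × 406 = 287 × 406 mm
Z5: ⌊406/2⌋ × 287 = 203 × 287 mm

203 × 287 mm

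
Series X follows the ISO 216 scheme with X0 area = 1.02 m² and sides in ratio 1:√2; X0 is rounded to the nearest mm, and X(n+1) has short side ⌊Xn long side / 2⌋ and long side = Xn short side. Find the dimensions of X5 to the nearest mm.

Let X0's short side be w mm. w · w√2 = 1.02 m² = 1,020,000 mm², so w ≈ 849.3 mm and w√2 ≈ 1201.0 mm → X0 = 849 × 1201 mm.
X1: ⌊1201/2⌋ × 849 = 600 × 849 mm
X2: ⌊849/2⌋ × 600 = 424 × 600 mm
X3: ⌊600/2⌋ × 424 = 300 × 424 mm
X4: ⌊424/2⌋ × 300 = 212 × 300 mm
X5: ⌊300/2⌋ × 212 = 150 × 212 mm

150 × 212 mm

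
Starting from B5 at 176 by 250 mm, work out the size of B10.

31 × 44 mm

B6: ⌊250/2⌋ × 176 = 125 × 176 mm
B7: ⌊176/2⌋ × 125 = 88 × 125 mm
B8: ⌊125/2⌋ × 88 = 62 × 88 mm
B9: ⌊88/2⌋ × 62 = 44 × 62 mm
B10: ⌊62/2⌋ × 44 = 31 × 44 mm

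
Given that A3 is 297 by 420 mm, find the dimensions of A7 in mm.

74 × 105 mm

A4: ⌊420/2⌋ × 297 = 210 × 297 mm
A5: ⌊297/2⌋ × 210 = 148 × 210 mm
A6: ⌊210/2⌋ × 148 = 105 × 148 mm
A7: ⌊148/2⌋ × 105 = 74 × 105 mm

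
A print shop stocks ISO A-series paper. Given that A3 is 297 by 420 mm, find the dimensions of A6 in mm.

105 × 148 mm

A4: ⌊420/2⌋ × 297 = 210 × 297 mm
A5: ⌊297/2⌋ × 210 = 148 × 210 mm
A6: ⌊210/2⌋ × 148 = 105 × 148 mm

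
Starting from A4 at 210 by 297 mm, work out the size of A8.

A5: ⌊297/2⌋ × 210 = 148 × 210 mm
A6: ⌊210/2⌋ × 148 = 105 × 148 mm
A7: ⌊148/2⌋ × 105 = 74 × 105 mm
A8: ⌊105/2⌋ × 74 = 52 × 74 mm

52 × 74 mm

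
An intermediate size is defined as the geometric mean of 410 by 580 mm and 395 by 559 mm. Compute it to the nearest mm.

402 × 569 mm

Short side: √(410 · 395) = √161950 ≈ 402.4 → 402 mm
Long side: √(580 · 559) = √324220 ≈ 569.4 → 569 mm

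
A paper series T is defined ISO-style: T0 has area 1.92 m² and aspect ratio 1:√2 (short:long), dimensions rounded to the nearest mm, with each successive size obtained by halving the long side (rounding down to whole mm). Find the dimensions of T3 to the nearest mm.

Let T0's short side be w mm. w · w√2 = 1.92 m² = 1,920,000 mm², so w ≈ 1165.2 mm and w√2 ≈ 1647.8 mm → T0 = 1165 × 1648 mm.
T1: ⌊1648/2⌋ × 1165 = 824 × 1165 mm
T2: ⌊1165/2⌋ × 824 = 582 × 824 mm
T3: ⌊824/2⌋ × 582 = 412 × 582 mm

412 × 582 mm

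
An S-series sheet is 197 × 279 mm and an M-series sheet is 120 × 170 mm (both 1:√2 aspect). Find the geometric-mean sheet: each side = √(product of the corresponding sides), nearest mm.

154 × 218 mm

Short side: √(197 · 120) = √23640 ≈ 153.8 → 154 mm
Long side: √(279 · 170) = √47430 ≈ 217.8 → 218 mm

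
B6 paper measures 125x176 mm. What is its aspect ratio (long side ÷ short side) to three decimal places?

1.408

176 / 125 = 1.408
ISO 216 targets √2 ≈ 1.414; the -0.006 deviation is from mm rounding.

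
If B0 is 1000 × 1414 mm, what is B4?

B1: ⌊1414/2⌋ × 1000 = 707 × 1000 mm
B2: ⌊1000/2⌋ × 707 = 500 × 707 mm
B3: ⌊707/2⌋ × 500 = 353 × 500 mm
B4: ⌊500/2⌋ × 353 = 250 × 353 mm

250 × 353 mm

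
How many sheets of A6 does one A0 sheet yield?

64

Each ISO step halves the sheet: 1 × A0 → 2 × A1 → 4 × A2 → 8 × A3 → …
From A0 to A6 is 6 halving steps: 2^6 = 64.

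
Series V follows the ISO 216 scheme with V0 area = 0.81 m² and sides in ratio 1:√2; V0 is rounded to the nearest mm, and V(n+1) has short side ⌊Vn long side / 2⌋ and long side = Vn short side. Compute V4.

189 × 267 mm

Let V0's short side be w mm. w · w√2 = 0.81 m² = 810,000 mm², so w ≈ 756.8 mm and w√2 ≈ 1070.3 mm → V0 = 757 × 1070 mm.
V1: ⌊1070/2⌋ × 757 = 535 × 757 mm
V2: ⌊757/2⌋ × 535 = 378 × 535 mm
V3: ⌊535/2⌋ × 378 = 267 × 378 mm
V4: ⌊378/2⌋ × 267 = 189 × 267 mm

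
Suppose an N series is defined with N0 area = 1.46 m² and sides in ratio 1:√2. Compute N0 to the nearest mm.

Let the short side be w mm. Then w · w√2 = 1.46 m² = 1,460,000 mm².
w² = 1,460,000/√2, so w ≈ 1016.1 mm; long side = w√2 ≈ 1436.9 mm.

1016 × 1437 mm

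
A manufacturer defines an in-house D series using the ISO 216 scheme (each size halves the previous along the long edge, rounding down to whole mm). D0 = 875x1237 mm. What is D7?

77 × 109 mm

D1 = 618 × 875 mm (from D0 by 1 halving).
D2: ⌊875/2⌋ × 618 = 437 × 618 mm
D3: ⌊618/2⌋ × 437 = 309 × 437 mm
D4: ⌊437/2⌋ × 309 = 218 × 309 mm
D5: ⌊309/2⌋ × 218 = 154 × 218 mm
D6: ⌊218/2⌋ × 154 = 109 × 154 mm
D7: ⌊154/2⌋ × 109 = 77 × 109 mm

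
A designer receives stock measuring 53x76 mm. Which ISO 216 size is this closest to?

Aspect ratio 76/53 ≈ 1.434 (ISO target is √2 ≈ 1.414).
In the A-series (A0 area = 1 m²): A8 = 52 × 74 mm.
Off by 3 mm total — nearest standard size.

A8 (52 × 74 mm)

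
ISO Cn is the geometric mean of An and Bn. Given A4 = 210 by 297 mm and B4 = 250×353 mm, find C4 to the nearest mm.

Short side: √(210 · 250) = √52500 ≈ 229.1 → 229 mm
Long side: √(297 · 353) = √104841 ≈ 323.8 → 324 mm

229 × 324 mm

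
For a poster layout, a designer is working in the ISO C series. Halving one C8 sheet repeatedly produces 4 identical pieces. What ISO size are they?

C10

4 = 2^2, so 2 halving steps.
C8 → C9 → … → C10 after 2 steps.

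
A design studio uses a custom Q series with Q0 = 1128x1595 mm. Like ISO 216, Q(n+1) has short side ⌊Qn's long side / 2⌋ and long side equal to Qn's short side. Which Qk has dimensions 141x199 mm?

Q0: 1128 × 1595 mm
Q1: 797 × 1128 mm
Q2: 564 × 797 mm
Q3: 398 × 564 mm
Q4: 282 × 398 mm
Q5: 199 × 282 mm
Q6: 141 × 199 mm
Q7: 99 × 141 mm
→ matches Q6.

Q6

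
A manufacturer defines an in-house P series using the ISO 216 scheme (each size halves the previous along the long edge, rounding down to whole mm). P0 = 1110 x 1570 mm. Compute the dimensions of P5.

P1: ⌊1570/2⌋ × 1110 = 785 × 1110 mm
P2: ⌊1110/2⌋ × 785 = 555 × 785 mm
P3: ⌊785/2⌋ × 555 = 392 × 555 mm
P4: ⌊555/2⌋ × 392 = 277 × 392 mm
P5: ⌊392/2⌋ × 277 = 196 × 277 mm

196 × 277 mm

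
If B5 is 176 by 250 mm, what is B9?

B6: ⌊250/2⌋ × 176 = 125 × 176 mm
B7: ⌊176/2⌋ × 125 = 88 × 125 mm
B8: ⌊125/2⌋ × 88 = 62 × 88 mm
B9: ⌊88/2⌋ × 62 = 44 × 62 mm

44 × 62 mm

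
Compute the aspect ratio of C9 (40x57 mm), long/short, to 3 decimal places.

1.425

57 / 40 = 1.425
ISO 216 targets √2 ≈ 1.414; the +0.011 deviation is from mm rounding.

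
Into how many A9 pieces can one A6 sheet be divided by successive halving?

8

Each ISO step halves the sheet: 1 × A6 → 2 × A7 → 4 × A8 → 8 × A9
From A6 to A9 is 3 halving steps: 2^3 = 8.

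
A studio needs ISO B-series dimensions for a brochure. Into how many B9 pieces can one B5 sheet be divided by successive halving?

16

B5 = 176 × 250 mm; B9 = 44 × 62 mm.
Each halving step doubles the count; 4 steps from B5 to B9.
2^4 = 16.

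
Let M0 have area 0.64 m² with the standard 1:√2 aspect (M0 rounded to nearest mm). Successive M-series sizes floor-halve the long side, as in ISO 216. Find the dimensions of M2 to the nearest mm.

Let M0's short side be w mm. w · w√2 = 0.64 m² = 640,000 mm², so w ≈ 672.7 mm and w√2 ≈ 951.4 mm → M0 = 673 × 951 mm.
M1: ⌊951/2⌋ × 673 = 475 × 673 mm
M2: ⌊673/2⌋ × 475 = 336 × 475 mm

336 × 475 mm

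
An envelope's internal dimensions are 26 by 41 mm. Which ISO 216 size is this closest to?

Aspect ratio 41/26 ≈ 1.577 (ISO target is √2 ≈ 1.414).
In the C-series (envelope sizes, between A and B): C10 = 28 × 40 mm.
Off by 3 mm total — nearest standard size.

C10 (28 × 40 mm)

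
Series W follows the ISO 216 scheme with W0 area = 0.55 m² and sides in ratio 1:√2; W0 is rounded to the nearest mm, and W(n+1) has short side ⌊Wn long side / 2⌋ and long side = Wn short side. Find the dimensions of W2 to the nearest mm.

Let W0's short side be w mm. w · w√2 = 0.55 m² = 550,000 mm², so w ≈ 623.6 mm and w√2 ≈ 881.9 mm → W0 = 624 × 882 mm.
W1: ⌊882/2⌋ × 624 = 441 × 624 mm
W2: ⌊624/2⌋ × 441 = 312 × 441 mm

312 × 441 mm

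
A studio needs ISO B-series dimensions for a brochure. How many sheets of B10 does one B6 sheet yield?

16

Each ISO step halves the sheet: 1 × B6 → 2 × B7 → 4 × B8 → 8 × B9 → …
From B6 to B10 is 4 halving steps: 2^4 = 16.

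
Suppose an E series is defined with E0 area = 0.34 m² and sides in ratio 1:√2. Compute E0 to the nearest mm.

Let the short side be w mm. Then w · w√2 = 0.34 m² = 340,000 mm².
w² = 340,000/√2, so w ≈ 490.3 mm; long side = w√2 ≈ 693.4 mm.

490 × 693 mm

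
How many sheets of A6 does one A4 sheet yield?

Each ISO step halves the sheet: 1 × A4 → 2 × A5 → 4 × A6
From A4 to A6 is 2 halving steps: 2^2 = 4.

4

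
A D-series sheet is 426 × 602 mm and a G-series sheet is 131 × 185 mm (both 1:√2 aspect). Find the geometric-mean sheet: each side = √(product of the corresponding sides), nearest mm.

236 × 334 mm

Short side: √(426 · 131) = √55806 ≈ 236.2 → 236 mm
Long side: √(602 · 185) = √111370 ≈ 333.7 → 334 mm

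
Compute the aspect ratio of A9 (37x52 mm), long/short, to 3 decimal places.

1.405

52 / 37 = 1.405
ISO 216 targets √2 ≈ 1.414; the -0.009 deviation is from mm rounding.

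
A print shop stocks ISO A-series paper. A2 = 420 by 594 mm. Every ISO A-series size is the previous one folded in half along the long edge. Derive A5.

A3: ⌊594/2⌋ × 420 = 297 × 420 mm
A4: ⌊420/2⌋ × 297 = 210 × 297 mm
A5: ⌊297/2⌋ × 210 = 148 × 210 mm

148 × 210 mm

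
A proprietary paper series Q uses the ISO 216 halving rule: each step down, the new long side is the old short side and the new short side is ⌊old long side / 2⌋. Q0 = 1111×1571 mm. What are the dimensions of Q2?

555 × 785 mm

Q1: ⌊1571/2⌋ × 1111 = 785 × 1111 mm
Q2: ⌊1111/2⌋ × 785 = 555 × 785 mm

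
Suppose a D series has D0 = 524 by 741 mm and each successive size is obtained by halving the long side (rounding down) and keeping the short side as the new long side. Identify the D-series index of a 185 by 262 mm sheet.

D0: 524 × 741 mm
D1: 370 × 524 mm
D2: 262 × 370 mm
D3: 185 × 262 mm
D4: 131 × 185 mm
→ matches D3.

D3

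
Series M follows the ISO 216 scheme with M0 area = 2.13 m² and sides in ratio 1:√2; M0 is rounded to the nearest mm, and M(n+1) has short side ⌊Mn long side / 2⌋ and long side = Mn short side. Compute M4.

306 × 434 mm

Let M0's short side be w mm. w · w√2 = 2.13 m² = 2,130,000 mm², so w ≈ 1227.2 mm and w√2 ≈ 1735.6 mm → M0 = 1227 × 1736 mm.
M1: ⌊1736/2⌋ × 1227 = 868 × 1227 mm
M2: ⌊1227/2⌋ × 868 = 613 × 868 mm
M3: ⌊868/2⌋ × 613 = 434 × 613 mm
M4: ⌊613/2⌋ × 434 = 306 × 434 mm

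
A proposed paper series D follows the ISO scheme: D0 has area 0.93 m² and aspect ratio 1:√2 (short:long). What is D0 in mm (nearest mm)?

Let the short side be w mm. Then w · w√2 = 0.93 m² = 930,000 mm².
w² = 930,000/√2, so w ≈ 810.9 mm; long side = w√2 ≈ 1146.8 mm.

811 × 1147 mm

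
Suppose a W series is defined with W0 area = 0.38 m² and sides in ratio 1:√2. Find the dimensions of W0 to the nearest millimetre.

518 × 733 mm

Let the short side be w mm. Then w · w√2 = 0.38 m² = 380,000 mm².
w² = 380,000/√2, so w ≈ 518.4 mm; long side = w√2 ≈ 733.1 mm.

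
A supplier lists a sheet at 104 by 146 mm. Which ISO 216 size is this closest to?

A6 (105 × 148 mm)

Aspect ratio 146/104 ≈ 1.404 — close to the ISO √2 ≈ 1.414.
In the A-series (A0 area = 1 m²): A6 = 105 × 148 mm.
Off by 3 mm total — nearest standard size.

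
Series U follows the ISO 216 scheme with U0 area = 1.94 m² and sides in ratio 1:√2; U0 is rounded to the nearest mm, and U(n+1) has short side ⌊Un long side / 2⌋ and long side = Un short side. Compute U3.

414 × 585 mm

Let U0's short side be w mm. w · w√2 = 1.94 m² = 1,940,000 mm², so w ≈ 1171.2 mm and w√2 ≈ 1656.4 mm → U0 = 1171 × 1656 mm.
U1: ⌊1656/2⌋ × 1171 = 828 × 1171 mm
U2: ⌊1171/2⌋ × 828 = 585 × 828 mm
U3: ⌊828/2⌋ × 585 = 414 × 585 mm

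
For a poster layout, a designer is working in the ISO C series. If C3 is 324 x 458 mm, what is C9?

C4: ⌊458/2⌋ × 324 = 229 × 324 mm
C5: ⌊324/2⌋ × 229 = 162 × 229 mm
C6: ⌊229/2⌋ × 162 = 114 × 162 mm
C7: ⌊162/2⌋ × 114 = 81 × 114 mm
C8: ⌊114/2⌋ × 81 = 57 × 81 mm
C9: ⌊81/2⌋ × 57 = 40 × 57 mm

40 × 57 mm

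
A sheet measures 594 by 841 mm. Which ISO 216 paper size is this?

A1 (594 × 841 mm)

Aspect ratio 841/594 ≈ 1.416 — close to the ISO √2 ≈ 1.414.
In the A-series (A0 area = 1 m²): A1 = 594 × 841 mm.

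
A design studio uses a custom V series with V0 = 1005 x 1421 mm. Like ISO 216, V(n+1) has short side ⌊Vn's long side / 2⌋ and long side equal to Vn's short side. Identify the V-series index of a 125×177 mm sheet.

V0: 1005 × 1421 mm
V1: 710 × 1005 mm
V2: 502 × 710 mm
V3: 355 × 502 mm
V4: 251 × 355 mm
V5: 177 × 251 mm
V6: 125 × 177 mm
V7: 88 × 125 mm
→ matches V6.

V6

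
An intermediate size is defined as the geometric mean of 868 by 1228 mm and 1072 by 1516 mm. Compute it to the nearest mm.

Short side: √(868 · 1072) = √930496 ≈ 964.6 → 965 mm
Long side: √(1228 · 1516) = √1861648 ≈ 1364.4 → 1364 mm

965 × 1364 mm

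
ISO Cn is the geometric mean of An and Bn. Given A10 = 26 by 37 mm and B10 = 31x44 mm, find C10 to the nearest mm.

Short side: √(26 · 31) = √806 ≈ 28.4 → 28 mm
Long side: √(37 · 44) = √1628 ≈ 40.3 → 40 mm

28 × 40 mm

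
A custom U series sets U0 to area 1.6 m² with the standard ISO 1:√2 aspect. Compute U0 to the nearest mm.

Let the short side be w mm. Then w · w√2 = 1.6 m² = 1,600,000 mm².
w² = 1,600,000/√2, so w ≈ 1063.7 mm; long side = w√2 ≈ 1504.2 mm.

1064 × 1504 mm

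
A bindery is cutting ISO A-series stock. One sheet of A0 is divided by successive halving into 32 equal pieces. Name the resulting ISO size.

32 = 2^5, so 5 halving steps.
A0 → A1 → … → A5 after 5 steps.

A5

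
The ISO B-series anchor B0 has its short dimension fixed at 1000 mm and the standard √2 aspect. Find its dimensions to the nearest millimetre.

Short side = 1000 mm; long side = 1000√2 ≈ 1414.2 mm.

1000 × 1414 mm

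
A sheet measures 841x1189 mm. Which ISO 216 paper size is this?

A0 (841 × 1189 mm)

Aspect ratio 1189/841 ≈ 1.414 — close to the ISO √2 ≈ 1.414.
In the A-series (A0 area = 1 m²): A0 = 841 × 1189 mm.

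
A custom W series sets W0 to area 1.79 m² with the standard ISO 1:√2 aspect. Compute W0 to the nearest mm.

1125 × 1591 mm

Let the short side be w mm. Then w · w√2 = 1.79 m² = 1,790,000 mm².
w² = 1,790,000/√2, so w ≈ 1125.0 mm; long side = w√2 ≈ 1591.1 mm.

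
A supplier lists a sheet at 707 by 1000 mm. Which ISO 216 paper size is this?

Aspect ratio 1000/707 ≈ 1.414 — close to the ISO √2 ≈ 1.414.
In the B-series (B0 = 1000 × 1414 mm): B1 = 707 × 1000 mm.

B1 (707 × 1000 mm)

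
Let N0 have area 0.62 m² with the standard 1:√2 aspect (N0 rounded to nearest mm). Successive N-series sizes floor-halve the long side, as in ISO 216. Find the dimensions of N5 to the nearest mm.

117 × 165 mm

Let N0's short side be w mm. w · w√2 = 0.62 m² = 620,000 mm², so w ≈ 662.1 mm and w√2 ≈ 936.4 mm → N0 = 662 × 936 mm.
N1: ⌊936/2⌋ × 662 = 468 × 662 mm
N2: ⌊662/2⌋ × 468 = 331 × 468 mm
N3: ⌊468/2⌋ × 331 = 234 × 331 mm
N4: ⌊331/2⌋ × 234 = 165 × 234 mm
N5: ⌊234/2⌋ × 165 = 117 × 165 mm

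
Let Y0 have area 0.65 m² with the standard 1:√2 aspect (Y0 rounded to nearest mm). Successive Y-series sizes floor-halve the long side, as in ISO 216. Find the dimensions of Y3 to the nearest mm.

Let Y0's short side be w mm. w · w√2 = 0.65 m² = 650,000 mm², so w ≈ 678.0 mm and w√2 ≈ 958.8 mm → Y0 = 678 × 959 mm.
Y1: ⌊959/2⌋ × 678 = 479 × 678 mm
Y2: ⌊678/2⌋ × 479 = 339 × 479 mm
Y3: ⌊479/2⌋ × 339 = 239 × 339 mm

239 × 339 mm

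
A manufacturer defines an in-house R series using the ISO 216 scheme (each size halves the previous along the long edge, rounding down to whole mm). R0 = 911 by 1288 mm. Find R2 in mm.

R1: ⌊1288/2⌋ × 911 = 644 × 911 mm
R2: ⌊911/2⌋ × 644 = 455 × 644 mm

455 × 644 mm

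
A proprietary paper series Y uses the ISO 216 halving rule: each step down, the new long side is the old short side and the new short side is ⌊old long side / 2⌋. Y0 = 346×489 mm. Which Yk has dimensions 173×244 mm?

Y0: 346 × 489 mm
Y1: 244 × 346 mm
Y2: 173 × 244 mm
Y3: 122 × 173 mm
→ matches Y2.

Y2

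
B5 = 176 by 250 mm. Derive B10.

31 × 44 mm

B6: ⌊250/2⌋ × 176 = 125 × 176 mm
B7: ⌊176/2⌋ × 125 = 88 × 125 mm
B8: ⌊125/2⌋ × 88 = 62 × 88 mm
B9: ⌊88/2⌋ × 62 = 44 × 62 mm
B10: ⌊62/2⌋ × 44 = 31 × 44 mm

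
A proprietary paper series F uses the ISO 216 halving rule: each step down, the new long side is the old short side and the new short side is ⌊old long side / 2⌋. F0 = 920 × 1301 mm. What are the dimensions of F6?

115 × 162 mm

F1 = 650 × 920 mm (from F0 by 1 halving).
F2: ⌊920/2⌋ × 650 = 460 × 650 mm
F3: ⌊650/2⌋ × 460 = 325 × 460 mm
F4: ⌊460/2⌋ × 325 = 230 × 325 mm
F5: ⌊325/2⌋ × 230 = 162 × 230 mm
F6: ⌊230/2⌋ × 162 = 115 × 162 mm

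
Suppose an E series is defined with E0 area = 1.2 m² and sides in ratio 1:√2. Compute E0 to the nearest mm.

921 × 1303 mm

Let the short side be w mm. Then w · w√2 = 1.2 m² = 1,200,000 mm².
w² = 1,200,000/√2, so w ≈ 921.2 mm; long side = w√2 ≈ 1302.7 mm.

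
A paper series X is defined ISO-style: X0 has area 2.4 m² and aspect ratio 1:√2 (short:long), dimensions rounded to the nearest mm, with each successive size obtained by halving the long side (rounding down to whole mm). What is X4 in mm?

Let X0's short side be w mm. w · w√2 = 2.4 m² = 2,400,000 mm², so w ≈ 1302.7 mm and w√2 ≈ 1842.3 mm → X0 = 1303 × 1842 mm.
X1: ⌊1842/2⌋ × 1303 = 921 × 1303 mm
X2: ⌊1303/2⌋ × 921 = 651 × 921 mm
X3: ⌊921/2⌋ × 651 = 460 × 651 mm
X4: ⌊651/2⌋ × 460 = 325 × 460 mm

325 × 460 mm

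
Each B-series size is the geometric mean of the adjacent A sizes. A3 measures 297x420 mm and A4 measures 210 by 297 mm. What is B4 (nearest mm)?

Short side: √(297 · 210) = √62370 ≈ 249.7 → 250 mm
Long side: √(420 · 297) = √124740 ≈ 353.2 → 353 mm

250 × 353 mm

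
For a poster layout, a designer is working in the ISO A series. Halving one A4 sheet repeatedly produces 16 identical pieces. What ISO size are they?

A8

16 = 2^4, so 4 halving steps.
A4 → A5 → … → A8 after 4 steps.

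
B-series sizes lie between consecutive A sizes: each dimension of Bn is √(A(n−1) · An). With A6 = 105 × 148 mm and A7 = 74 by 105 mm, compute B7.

Short side: √(105 · 74) = √7770 ≈ 88.1 → 88 mm
Long side: √(148 · 105) = √15540 ≈ 124.7 → 125 mm

88 × 125 mm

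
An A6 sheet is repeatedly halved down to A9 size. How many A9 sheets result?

8

A6 = 105 × 148 mm; A9 = 37 × 52 mm.
Each halving step doubles the count; 3 steps from A6 to A9.
2^3 = 8.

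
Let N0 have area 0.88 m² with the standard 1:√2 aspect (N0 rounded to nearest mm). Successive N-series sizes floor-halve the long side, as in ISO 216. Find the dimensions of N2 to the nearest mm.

394 × 558 mm

Let N0's short side be w mm. w · w√2 = 0.88 m² = 880,000 mm², so w ≈ 788.8 mm and w√2 ≈ 1115.6 mm → N0 = 789 × 1116 mm.
N1: ⌊1116/2⌋ × 789 = 558 × 789 mm
N2: ⌊789/2⌋ × 558 = 394 × 558 mm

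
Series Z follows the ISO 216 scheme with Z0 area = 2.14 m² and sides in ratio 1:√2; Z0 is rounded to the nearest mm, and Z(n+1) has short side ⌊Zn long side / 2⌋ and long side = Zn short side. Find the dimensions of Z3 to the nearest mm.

435 × 615 mm

Let Z0's short side be w mm. w · w√2 = 2.14 m² = 2,140,000 mm², so w ≈ 1230.1 mm and w√2 ≈ 1739.7 mm → Z0 = 1230 × 1740 mm.
Z1: ⌊1740/2⌋ × 1230 = 870 × 1230 mm
Z2: ⌊1230/2⌋ × 870 = 615 × 870 mm
Z3: ⌊870/2⌋ × 615 = 435 × 615 mm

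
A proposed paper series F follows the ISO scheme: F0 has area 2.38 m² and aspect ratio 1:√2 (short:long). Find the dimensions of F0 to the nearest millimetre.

1297 × 1835 mm

Let the short side be w mm. Then w · w√2 = 2.38 m² = 2,380,000 mm².
w² = 2,380,000/√2, so w ≈ 1297.3 mm; long side = w√2 ≈ 1834.6 mm.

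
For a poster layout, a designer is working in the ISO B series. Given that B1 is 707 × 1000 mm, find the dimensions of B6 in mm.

125 × 176 mm

B2: ⌊1000/2⌋ × 707 = 500 × 707 mm
B3: ⌊707/2⌋ × 500 = 353 × 500 mm
B4: ⌊500/2⌋ × 353 = 250 × 353 mm
B5: ⌊353/2⌋ × 250 = 176 × 250 mm
B6: ⌊250/2⌋ × 176 = 125 × 176 mm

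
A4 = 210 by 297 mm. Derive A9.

A5: ⌊297/2⌋ × 210 = 148 × 210 mm
A6: ⌊210/2⌋ × 148 = 105 × 148 mm
A7: ⌊148/2⌋ × 105 = 74 × 105 mm
A8: ⌊105/2⌋ × 74 = 52 × 74 mm
A9: ⌊74/2⌋ × 52 = 37 × 52 mm

37 × 52 mm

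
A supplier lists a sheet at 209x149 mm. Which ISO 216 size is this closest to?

A5 (148 × 210 mm)

Aspect ratio 209/149 ≈ 1.403 — close to the ISO √2 ≈ 1.414.
In the A-series (A0 area = 1 m²): A5 = 148 × 210 mm.
Off by 2 mm total — nearest standard size.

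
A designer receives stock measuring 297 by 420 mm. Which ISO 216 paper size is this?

Aspect ratio 420/297 ≈ 1.414 — close to the ISO √2 ≈ 1.414.
In the A-series (A0 area = 1 m²): A3 = 297 × 420 mm.

A3 (297 × 420 mm)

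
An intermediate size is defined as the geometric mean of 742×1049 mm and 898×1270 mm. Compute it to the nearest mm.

Short side: √(742 · 898) = √666316 ≈ 816.3 → 816 mm
Long side: √(1049 · 1270) = √1332230 ≈ 1154.2 → 1154 mm

816 × 1154 mm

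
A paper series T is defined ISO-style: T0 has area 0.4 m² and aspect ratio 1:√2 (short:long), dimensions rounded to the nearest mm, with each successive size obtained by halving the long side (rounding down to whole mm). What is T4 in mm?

133 × 188 mm

Let T0's short side be w mm. w · w√2 = 0.4 m² = 400,000 mm², so w ≈ 531.8 mm and w√2 ≈ 752.1 mm → T0 = 532 × 752 mm.
T1: ⌊752/2⌋ × 532 = 376 × 532 mm
T2: ⌊532/2⌋ × 376 = 266 × 376 mm
T3: ⌊376/2⌋ × 266 = 188 × 266 mm
T4: ⌊266/2⌋ × 188 = 133 × 188 mm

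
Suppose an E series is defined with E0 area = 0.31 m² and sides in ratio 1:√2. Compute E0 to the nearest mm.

468 × 662 mm

Let the short side be w mm. Then w · w√2 = 0.31 m² = 310,000 mm².
w² = 310,000/√2, so w ≈ 468.2 mm; long side = w√2 ≈ 662.1 mm.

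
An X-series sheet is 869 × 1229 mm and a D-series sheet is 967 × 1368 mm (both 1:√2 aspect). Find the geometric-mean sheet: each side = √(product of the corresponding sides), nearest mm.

917 × 1297 mm

Short side: √(869 · 967) = √840323 ≈ 916.7 → 917 mm
Long side: √(1229 · 1368) = √1681272 ≈ 1296.6 → 1297 mm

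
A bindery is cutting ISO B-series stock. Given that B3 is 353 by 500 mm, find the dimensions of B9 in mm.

44 × 62 mm

B4: ⌊500/2⌋ × 353 = 250 × 353 mm
B5: ⌊353/2⌋ × 250 = 176 × 250 mm
B6: ⌊250/2⌋ × 176 = 125 × 176 mm
B7: ⌊176/2⌋ × 125 = 88 × 125 mm
B8: ⌊125/2⌋ × 88 = 62 × 88 mm
B9: ⌊88/2⌋ × 62 = 44 × 62 mm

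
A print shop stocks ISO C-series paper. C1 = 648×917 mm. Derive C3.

324 × 458 mm

C2: ⌊917/2⌋ × 648 = 458 × 648 mm
C3: ⌊648/2⌋ × 458 = 324 × 458 mm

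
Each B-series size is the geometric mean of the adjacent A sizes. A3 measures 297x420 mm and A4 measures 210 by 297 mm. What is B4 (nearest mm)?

Short side: √(297 · 210) = √62370 ≈ 249.7 → 250 mm
Long side: √(420 · 297) = √124740 ≈ 353.2 → 353 mm

250 × 353 mm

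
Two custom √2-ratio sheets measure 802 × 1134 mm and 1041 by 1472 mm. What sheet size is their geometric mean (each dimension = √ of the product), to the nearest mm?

914 × 1292 mm

Short side: √(802 · 1041) = √834882 ≈ 913.7 → 914 mm
Long side: √(1134 · 1472) = √1669248 ≈ 1292.0 → 1292 mm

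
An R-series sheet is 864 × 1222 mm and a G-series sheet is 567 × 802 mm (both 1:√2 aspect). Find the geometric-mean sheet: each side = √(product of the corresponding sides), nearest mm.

700 × 990 mm

Short side: √(864 · 567) = √489888 ≈ 699.9 → 700 mm
Long side: √(1222 · 802) = √980044 ≈ 990.0 → 990 mm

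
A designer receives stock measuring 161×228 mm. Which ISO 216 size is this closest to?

C5 (162 × 229 mm)

Aspect ratio 228/161 ≈ 1.416 — close to the ISO √2 ≈ 1.414.
In the C-series (envelope sizes, between A and B): C5 = 162 × 229 mm.
Off by 2 mm total — nearest standard size.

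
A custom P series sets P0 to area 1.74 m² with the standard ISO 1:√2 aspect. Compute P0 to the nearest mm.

Let the short side be w mm. Then w · w√2 = 1.74 m² = 1,740,000 mm².
w² = 1,740,000/√2, so w ≈ 1109.2 mm; long side = w√2 ≈ 1568.7 mm.

1109 × 1569 mm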